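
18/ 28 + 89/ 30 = 379/ 105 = 3.61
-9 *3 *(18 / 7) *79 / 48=-6399 / 56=-114.27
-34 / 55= -0.62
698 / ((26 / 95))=33155 / 13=2550.38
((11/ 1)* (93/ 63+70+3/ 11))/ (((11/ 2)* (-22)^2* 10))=0.03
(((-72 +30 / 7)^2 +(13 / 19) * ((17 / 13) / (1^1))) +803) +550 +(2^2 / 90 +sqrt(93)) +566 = 6514.81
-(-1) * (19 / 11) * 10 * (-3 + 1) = -380 / 11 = -34.55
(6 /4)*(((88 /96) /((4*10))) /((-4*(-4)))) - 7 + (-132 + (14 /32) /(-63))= -6405341 /46080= -139.00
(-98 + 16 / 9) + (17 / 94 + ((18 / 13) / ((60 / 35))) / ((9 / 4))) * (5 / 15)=-352091 / 3666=-96.04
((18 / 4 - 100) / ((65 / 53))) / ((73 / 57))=-577011 / 9490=-60.80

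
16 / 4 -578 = -574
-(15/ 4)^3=-3375/ 64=-52.73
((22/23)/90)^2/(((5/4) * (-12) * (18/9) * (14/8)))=-242/112478625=-0.00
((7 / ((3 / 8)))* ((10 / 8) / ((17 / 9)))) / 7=30 / 17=1.76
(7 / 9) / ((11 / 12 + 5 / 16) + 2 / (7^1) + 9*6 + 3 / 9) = 784 / 56295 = 0.01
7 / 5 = 1.40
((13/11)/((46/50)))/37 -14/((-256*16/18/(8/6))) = 279781/2396416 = 0.12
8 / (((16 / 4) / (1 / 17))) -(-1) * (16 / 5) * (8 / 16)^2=78 / 85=0.92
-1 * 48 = -48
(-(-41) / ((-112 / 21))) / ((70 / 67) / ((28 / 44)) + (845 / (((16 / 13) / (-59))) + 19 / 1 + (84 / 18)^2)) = 0.00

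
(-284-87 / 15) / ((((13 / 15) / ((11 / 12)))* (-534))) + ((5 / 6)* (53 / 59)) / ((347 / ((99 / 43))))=0.58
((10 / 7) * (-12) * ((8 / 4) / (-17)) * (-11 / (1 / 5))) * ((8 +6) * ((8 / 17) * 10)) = -2112000 / 289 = -7307.96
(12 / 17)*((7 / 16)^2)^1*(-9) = -1323 / 1088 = -1.22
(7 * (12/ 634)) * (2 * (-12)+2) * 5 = -4620/ 317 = -14.57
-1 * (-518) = 518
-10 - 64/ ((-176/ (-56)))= -334/ 11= -30.36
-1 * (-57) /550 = 0.10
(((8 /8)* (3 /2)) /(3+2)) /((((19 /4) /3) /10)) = 1.89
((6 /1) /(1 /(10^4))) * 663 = 39780000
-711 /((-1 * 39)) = 237 /13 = 18.23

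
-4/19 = -0.21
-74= -74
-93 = -93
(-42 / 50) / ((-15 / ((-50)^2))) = 140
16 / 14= 1.14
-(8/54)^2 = -16/729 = -0.02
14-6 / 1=8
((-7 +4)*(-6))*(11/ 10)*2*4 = 792/ 5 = 158.40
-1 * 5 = -5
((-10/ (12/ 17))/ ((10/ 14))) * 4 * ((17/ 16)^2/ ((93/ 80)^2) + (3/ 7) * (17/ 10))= -16096433/ 129735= -124.07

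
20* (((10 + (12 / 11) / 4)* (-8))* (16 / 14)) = -144640 / 77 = -1878.44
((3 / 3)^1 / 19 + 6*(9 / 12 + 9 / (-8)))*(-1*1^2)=167 / 76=2.20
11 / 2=5.50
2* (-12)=-24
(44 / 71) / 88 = 1 / 142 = 0.01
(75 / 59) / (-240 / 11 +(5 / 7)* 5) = -1155 / 16579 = -0.07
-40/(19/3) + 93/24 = -371/152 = -2.44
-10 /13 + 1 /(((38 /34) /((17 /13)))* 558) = -105731 /137826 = -0.77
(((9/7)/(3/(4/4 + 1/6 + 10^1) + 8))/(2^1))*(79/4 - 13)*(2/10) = 16281/155120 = 0.10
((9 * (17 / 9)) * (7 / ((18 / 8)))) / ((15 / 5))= 476 / 27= 17.63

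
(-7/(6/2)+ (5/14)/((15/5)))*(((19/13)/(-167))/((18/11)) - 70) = 84805739/547092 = 155.01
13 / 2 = 6.50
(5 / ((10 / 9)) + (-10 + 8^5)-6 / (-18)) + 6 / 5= 982921 / 30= 32764.03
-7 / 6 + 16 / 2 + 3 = 59 / 6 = 9.83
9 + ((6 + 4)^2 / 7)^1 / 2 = 113 / 7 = 16.14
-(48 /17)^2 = -2304 /289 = -7.97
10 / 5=2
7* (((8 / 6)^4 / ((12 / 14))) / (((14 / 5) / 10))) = 22400 / 243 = 92.18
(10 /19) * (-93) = -48.95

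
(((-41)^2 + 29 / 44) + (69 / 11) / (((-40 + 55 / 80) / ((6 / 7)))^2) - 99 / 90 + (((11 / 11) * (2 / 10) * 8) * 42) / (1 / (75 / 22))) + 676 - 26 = 2559.65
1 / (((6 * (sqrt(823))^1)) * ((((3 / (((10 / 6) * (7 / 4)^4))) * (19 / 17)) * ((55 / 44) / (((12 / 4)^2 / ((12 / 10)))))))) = 204085 * sqrt(823) / 36027648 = 0.16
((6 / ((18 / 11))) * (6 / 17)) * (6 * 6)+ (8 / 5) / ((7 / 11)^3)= 1539296 / 29155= 52.80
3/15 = 0.20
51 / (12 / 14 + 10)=357 / 76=4.70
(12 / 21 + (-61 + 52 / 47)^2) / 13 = 55478411 / 201019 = 275.99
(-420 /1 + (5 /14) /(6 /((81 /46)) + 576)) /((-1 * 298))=91986585 /65266768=1.41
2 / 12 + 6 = 37 / 6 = 6.17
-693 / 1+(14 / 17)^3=-3401965 / 4913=-692.44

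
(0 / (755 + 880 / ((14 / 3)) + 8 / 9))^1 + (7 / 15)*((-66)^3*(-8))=5366592 / 5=1073318.40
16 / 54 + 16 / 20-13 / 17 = 0.33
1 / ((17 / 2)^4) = 16 / 83521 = 0.00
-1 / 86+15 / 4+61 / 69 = 54859 / 11868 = 4.62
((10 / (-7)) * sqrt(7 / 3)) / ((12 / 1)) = -5 * sqrt(21) / 126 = -0.18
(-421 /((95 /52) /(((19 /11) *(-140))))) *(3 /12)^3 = 38311 /44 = 870.70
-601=-601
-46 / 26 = -23 / 13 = -1.77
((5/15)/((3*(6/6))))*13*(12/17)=52/51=1.02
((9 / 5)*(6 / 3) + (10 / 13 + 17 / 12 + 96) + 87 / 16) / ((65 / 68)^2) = 96681193 / 823875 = 117.35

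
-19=-19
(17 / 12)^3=4913 / 1728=2.84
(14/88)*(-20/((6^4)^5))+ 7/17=281524199884848557/683701628291776512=0.41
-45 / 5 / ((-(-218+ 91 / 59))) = -59 / 1419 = -0.04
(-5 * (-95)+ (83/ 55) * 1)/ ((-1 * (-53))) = 26208/ 2915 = 8.99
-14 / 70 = -1 / 5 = -0.20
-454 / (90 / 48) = -3632 / 15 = -242.13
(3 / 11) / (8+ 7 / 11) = 3 / 95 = 0.03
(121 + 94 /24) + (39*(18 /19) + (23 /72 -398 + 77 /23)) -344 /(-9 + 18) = -8517019 /31464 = -270.69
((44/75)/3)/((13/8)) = 352/2925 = 0.12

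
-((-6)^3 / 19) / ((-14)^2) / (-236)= -27 / 109858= -0.00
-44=-44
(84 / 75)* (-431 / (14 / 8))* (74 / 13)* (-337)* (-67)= -11522154016 / 325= -35452781.59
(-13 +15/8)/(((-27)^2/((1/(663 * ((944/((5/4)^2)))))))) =-2225/58401368064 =-0.00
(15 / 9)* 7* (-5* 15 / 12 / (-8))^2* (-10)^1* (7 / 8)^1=-765625 / 12288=-62.31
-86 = -86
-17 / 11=-1.55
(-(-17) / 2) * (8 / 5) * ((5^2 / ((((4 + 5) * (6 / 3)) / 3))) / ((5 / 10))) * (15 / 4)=425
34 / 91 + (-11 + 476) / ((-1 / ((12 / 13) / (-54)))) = 2272 / 273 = 8.32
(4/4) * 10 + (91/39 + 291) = 910/3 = 303.33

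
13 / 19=0.68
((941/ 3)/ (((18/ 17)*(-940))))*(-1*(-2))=-15997/ 25380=-0.63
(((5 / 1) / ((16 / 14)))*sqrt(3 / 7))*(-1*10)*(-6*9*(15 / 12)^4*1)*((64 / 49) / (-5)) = -84375*sqrt(21) / 392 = -986.36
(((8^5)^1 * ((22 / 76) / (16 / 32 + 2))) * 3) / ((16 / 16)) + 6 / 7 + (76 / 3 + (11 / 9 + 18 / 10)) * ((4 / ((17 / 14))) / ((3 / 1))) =696824710 / 61047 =11414.56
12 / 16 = 3 / 4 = 0.75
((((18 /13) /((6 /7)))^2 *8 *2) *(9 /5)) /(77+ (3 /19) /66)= 8848224 /9066005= 0.98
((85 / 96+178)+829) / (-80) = -96757 / 7680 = -12.60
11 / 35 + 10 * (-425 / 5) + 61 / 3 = -87082 / 105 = -829.35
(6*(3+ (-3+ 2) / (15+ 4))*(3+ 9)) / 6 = 672 / 19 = 35.37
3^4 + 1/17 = 1378/17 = 81.06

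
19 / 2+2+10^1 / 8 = 51 / 4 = 12.75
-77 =-77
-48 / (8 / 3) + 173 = 155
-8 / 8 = -1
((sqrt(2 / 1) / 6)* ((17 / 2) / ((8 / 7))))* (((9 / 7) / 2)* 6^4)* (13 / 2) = 53703* sqrt(2) / 8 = 9493.44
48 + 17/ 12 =593/ 12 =49.42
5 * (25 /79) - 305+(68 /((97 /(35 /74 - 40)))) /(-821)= -70621402380 /232778951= -303.38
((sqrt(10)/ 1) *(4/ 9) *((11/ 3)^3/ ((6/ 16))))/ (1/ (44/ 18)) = 937024 *sqrt(10)/ 6561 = 451.63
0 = 0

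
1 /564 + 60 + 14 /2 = 37789 /564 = 67.00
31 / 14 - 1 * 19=-235 / 14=-16.79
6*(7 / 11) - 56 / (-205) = 4.09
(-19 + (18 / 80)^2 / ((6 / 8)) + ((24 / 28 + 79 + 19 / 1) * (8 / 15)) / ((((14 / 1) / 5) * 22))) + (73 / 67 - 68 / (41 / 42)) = -153948363127 / 1776759600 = -86.65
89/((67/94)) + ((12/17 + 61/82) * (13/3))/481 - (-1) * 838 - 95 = 8997453305/10367178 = 867.88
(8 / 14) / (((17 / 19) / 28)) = 304 / 17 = 17.88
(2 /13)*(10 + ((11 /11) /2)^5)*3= 4.63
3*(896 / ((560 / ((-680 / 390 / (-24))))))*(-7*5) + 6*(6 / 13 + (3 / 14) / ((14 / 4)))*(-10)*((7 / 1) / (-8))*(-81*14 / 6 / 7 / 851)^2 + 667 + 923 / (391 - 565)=100648930861 / 154959441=649.52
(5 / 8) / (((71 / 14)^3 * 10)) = 343 / 715822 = 0.00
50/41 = 1.22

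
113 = 113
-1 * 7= -7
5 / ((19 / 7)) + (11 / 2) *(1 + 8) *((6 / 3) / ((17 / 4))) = 8119 / 323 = 25.14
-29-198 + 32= -195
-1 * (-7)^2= -49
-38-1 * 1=-39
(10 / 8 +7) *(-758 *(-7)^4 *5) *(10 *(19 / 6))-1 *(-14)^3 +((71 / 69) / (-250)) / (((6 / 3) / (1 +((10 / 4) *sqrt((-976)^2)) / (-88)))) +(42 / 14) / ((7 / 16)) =-526278636455886 / 221375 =-2377317386.59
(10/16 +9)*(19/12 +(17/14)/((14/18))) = 20339/672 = 30.27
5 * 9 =45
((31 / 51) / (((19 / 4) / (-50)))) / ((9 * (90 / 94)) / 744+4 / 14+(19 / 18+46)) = -60704448 / 449261023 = -0.14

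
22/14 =11/7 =1.57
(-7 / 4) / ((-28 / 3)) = 3 / 16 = 0.19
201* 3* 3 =1809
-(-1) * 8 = 8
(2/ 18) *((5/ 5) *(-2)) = -2/ 9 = -0.22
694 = 694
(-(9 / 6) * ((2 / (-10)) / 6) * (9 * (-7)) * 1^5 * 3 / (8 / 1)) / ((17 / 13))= -2457 / 2720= -0.90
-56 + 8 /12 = -166 /3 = -55.33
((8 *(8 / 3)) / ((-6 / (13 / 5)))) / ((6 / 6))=-416 / 45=-9.24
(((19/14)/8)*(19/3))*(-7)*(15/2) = -56.41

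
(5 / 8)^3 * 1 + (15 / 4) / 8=365 / 512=0.71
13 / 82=0.16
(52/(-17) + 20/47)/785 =-2104/627215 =-0.00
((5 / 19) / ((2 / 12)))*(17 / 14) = 255 / 133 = 1.92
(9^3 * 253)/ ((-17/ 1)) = -184437/ 17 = -10849.24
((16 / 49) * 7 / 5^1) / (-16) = -1 / 35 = -0.03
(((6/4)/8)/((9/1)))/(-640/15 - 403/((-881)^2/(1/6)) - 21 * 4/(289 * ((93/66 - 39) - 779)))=-4029738653485/8252852652389176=-0.00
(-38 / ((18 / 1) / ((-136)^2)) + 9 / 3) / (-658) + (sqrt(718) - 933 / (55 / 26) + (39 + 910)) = sqrt(718) + 184769749 / 325710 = 594.08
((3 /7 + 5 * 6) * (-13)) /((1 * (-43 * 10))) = 2769 /3010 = 0.92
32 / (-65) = -32 / 65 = -0.49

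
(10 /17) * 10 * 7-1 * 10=530 /17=31.18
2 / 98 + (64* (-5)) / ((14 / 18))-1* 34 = -21825 / 49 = -445.41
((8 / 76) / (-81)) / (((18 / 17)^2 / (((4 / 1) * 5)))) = -2890 / 124659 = -0.02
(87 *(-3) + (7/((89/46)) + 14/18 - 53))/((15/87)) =-7191797/4005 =-1795.70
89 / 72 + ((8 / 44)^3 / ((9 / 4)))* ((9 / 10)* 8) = 601511 / 479160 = 1.26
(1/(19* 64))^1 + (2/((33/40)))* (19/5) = 369697/40128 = 9.21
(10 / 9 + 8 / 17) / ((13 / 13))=242 / 153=1.58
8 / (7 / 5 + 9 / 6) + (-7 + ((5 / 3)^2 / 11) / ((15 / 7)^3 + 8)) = -2560772 / 605781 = -4.23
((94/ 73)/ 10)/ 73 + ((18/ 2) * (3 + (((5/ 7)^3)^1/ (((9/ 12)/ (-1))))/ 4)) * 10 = 259.07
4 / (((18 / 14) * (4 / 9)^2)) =63 / 4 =15.75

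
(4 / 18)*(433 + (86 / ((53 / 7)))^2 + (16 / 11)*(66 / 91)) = 287862910 / 2300571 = 125.13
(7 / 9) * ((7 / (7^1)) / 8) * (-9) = -7 / 8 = -0.88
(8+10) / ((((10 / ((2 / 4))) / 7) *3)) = 21 / 10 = 2.10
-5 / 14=-0.36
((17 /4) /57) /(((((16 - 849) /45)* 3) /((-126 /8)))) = 45 /2128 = 0.02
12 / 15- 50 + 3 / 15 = -49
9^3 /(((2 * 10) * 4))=729 /80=9.11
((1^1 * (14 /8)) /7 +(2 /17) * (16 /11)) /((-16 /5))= -1575 /11968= -0.13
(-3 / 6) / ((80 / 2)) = -1 / 80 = -0.01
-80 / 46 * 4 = -160 / 23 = -6.96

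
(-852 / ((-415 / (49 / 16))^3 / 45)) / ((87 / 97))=7292237967 / 424494668800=0.02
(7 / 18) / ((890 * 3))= 0.00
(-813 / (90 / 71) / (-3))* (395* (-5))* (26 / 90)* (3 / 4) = -19760507 / 216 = -91483.83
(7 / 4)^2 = 49 / 16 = 3.06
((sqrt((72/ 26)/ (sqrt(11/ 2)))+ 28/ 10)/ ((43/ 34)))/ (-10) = -0.31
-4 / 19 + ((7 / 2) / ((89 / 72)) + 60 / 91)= 504772 / 153881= 3.28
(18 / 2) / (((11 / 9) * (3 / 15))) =405 / 11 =36.82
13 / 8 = 1.62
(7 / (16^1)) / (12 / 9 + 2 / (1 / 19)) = 21 / 1888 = 0.01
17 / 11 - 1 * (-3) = 50 / 11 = 4.55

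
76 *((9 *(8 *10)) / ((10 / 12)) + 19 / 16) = 65754.25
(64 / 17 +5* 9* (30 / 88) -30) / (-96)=8149 / 71808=0.11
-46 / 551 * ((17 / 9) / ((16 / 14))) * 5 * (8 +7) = -68425 / 6612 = -10.35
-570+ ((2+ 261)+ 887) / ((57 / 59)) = 35360 / 57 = 620.35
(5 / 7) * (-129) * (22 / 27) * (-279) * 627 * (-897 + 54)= -77502899430 / 7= -11071842775.71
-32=-32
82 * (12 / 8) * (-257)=-31611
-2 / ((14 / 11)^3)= -1331 / 1372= -0.97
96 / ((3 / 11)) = 352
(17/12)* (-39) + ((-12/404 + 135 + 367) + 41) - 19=189363/404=468.72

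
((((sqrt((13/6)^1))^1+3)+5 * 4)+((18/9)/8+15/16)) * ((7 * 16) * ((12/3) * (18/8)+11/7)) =592 * sqrt(78)/3+28638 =30380.80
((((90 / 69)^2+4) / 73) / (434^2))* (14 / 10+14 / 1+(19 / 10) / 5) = 297453 / 45460897825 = 0.00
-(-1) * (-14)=-14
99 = 99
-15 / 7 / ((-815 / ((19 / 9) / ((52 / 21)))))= 0.00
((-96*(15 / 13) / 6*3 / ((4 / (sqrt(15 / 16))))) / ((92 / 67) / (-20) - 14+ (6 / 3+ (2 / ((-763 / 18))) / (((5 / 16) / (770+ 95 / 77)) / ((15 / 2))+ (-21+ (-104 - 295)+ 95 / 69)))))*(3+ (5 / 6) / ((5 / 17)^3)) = 11286712326336083301*sqrt(15) / 1100618060457350786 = 39.72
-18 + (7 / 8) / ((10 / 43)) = -1139 / 80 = -14.24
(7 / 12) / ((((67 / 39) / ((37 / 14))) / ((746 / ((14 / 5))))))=897065 / 3752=239.09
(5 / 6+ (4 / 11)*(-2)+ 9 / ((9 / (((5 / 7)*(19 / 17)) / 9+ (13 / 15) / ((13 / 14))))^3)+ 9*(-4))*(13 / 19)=-127641266416204463 / 5199238335579750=-24.55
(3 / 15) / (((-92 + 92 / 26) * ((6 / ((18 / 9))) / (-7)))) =91 / 17250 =0.01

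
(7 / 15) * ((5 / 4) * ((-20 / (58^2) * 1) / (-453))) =35 / 4571676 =0.00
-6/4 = -1.50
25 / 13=1.92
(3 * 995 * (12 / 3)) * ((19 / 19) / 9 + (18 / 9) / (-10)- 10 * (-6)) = 2146016 / 3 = 715338.67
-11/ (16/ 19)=-209/ 16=-13.06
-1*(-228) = 228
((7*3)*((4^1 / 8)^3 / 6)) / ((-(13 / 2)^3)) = -7 / 4394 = -0.00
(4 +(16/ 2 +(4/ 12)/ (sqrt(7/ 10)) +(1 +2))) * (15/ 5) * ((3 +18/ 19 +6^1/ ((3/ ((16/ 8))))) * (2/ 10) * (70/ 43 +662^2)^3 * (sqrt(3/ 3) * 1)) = 1010497143945156943361528 * sqrt(70)/ 52872155 +9094474295506412490253752/ 1510633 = 6180210093864758544.94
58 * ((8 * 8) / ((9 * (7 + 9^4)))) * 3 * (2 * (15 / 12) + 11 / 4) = 812 / 821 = 0.99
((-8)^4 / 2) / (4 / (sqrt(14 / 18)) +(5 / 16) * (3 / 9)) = -3440640 / 331601 +56623104 * sqrt(7) / 331601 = 441.40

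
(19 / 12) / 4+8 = 403 / 48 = 8.40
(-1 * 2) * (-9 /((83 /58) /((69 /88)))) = 18009 /1826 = 9.86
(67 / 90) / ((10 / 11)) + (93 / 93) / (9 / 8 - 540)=352223 / 431100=0.82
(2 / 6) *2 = 2 / 3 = 0.67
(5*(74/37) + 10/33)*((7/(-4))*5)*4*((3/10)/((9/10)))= -11900/99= -120.20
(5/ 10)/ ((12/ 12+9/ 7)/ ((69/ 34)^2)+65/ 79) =2632833/ 7254878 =0.36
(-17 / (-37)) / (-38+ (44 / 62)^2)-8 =-10682401 / 1333258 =-8.01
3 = 3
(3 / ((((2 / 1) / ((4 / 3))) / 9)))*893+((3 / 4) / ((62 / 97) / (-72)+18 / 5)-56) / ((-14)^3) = 2765560016417 / 172051544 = 16074.02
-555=-555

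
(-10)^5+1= -99999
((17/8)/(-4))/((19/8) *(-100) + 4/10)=85/37936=0.00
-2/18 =-1/9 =-0.11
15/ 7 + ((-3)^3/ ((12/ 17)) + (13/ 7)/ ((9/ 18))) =-32.39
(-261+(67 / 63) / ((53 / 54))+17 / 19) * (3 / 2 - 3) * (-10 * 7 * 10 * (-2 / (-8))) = -68469150 / 1007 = -67993.20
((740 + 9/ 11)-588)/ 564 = 1681/ 6204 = 0.27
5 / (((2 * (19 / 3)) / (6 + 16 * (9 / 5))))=261 / 19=13.74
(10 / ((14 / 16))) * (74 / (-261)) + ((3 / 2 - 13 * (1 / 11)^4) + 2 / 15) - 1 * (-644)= 171834166451 / 267491070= 642.39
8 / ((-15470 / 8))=-32 / 7735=-0.00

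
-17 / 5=-3.40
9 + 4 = 13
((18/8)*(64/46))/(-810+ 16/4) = -36/9269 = -0.00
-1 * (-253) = 253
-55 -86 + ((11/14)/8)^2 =-1768583/12544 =-140.99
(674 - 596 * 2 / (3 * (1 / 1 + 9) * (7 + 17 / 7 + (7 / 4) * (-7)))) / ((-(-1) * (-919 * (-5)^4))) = -815378 / 680634375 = -0.00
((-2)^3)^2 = 64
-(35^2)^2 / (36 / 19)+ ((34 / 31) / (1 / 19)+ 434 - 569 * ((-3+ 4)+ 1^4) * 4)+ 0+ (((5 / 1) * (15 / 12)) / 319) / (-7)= -495971942689 / 623007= -796093.69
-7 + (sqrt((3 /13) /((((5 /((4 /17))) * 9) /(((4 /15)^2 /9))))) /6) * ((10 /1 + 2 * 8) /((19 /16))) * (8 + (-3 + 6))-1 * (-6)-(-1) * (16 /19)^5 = -1427523 /2476099 + 1408 * sqrt(3315) /654075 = -0.45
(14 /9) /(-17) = -14 /153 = -0.09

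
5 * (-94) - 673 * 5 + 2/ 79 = -302963/ 79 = -3834.97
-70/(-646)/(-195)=-7/12597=-0.00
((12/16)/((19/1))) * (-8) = -6/19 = -0.32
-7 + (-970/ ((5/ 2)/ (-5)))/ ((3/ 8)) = 15499/ 3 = 5166.33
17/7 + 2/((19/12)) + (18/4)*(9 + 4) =16543/266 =62.19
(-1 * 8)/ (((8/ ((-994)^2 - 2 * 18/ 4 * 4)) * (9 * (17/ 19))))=-18772000/ 153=-122692.81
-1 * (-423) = 423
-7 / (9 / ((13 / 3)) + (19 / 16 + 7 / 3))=-624 / 499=-1.25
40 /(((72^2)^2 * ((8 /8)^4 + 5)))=5 /20155392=0.00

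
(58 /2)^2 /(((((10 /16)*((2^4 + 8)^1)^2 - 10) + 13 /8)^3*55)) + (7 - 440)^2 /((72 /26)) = 3548093330809727 /52405683660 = 67704.36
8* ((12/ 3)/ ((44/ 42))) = 336/ 11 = 30.55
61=61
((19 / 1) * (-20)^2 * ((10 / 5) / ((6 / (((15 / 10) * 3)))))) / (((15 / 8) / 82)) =498560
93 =93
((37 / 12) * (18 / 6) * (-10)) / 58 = -185 / 116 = -1.59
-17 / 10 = -1.70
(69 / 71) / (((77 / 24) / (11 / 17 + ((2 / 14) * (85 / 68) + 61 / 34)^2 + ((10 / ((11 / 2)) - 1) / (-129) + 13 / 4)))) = 172642935915 / 73237604902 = 2.36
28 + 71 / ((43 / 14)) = 2198 / 43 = 51.12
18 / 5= 3.60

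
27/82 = 0.33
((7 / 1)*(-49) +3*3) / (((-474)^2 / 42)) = -0.06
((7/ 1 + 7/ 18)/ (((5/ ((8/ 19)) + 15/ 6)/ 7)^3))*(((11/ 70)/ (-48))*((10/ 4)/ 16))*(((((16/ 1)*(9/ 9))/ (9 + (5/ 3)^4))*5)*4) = -1720488/ 205926475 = -0.01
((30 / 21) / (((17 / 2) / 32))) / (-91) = -640 / 10829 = -0.06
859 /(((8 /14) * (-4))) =-6013 /16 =-375.81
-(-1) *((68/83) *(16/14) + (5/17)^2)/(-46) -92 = -30902723/335818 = -92.02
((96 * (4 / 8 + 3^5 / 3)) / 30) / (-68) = -326 / 85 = -3.84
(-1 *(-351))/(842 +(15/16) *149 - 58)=5616/14779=0.38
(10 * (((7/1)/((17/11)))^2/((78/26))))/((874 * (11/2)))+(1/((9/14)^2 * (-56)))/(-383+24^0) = 112068971/7815516012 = 0.01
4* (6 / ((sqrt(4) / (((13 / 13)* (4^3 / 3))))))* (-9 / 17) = -2304 / 17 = -135.53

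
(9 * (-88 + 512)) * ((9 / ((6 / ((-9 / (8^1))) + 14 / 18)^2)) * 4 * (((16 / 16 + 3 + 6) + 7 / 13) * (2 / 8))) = 17439.96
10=10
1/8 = 0.12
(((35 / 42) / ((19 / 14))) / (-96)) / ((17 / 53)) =-1855 / 93024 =-0.02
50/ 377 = 0.13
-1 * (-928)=928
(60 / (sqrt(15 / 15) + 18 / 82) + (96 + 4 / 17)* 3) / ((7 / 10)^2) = 574440 / 833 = 689.60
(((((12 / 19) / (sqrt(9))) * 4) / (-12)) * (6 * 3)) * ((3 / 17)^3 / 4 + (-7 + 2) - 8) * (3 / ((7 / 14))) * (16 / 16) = 9196164 / 93347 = 98.52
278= 278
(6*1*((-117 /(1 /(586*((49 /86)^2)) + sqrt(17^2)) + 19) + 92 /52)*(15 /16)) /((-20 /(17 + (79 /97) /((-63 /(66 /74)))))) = -76824897167353 /1157668040984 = -66.36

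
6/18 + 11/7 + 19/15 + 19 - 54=-1114/35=-31.83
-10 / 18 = -5 / 9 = -0.56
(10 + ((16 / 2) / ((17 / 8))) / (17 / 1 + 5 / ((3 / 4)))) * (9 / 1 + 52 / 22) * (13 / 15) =3985150 / 39831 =100.05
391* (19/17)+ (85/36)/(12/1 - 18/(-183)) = 11615401/26568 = 437.20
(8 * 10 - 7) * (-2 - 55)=-4161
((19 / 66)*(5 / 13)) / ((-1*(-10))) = 19 / 1716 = 0.01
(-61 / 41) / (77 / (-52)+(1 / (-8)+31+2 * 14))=-6344 / 244729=-0.03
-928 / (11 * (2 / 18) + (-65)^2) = -2088 / 9509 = -0.22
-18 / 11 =-1.64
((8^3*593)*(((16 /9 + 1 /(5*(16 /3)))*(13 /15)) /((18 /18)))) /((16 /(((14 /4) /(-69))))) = -70529641 /46575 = -1514.32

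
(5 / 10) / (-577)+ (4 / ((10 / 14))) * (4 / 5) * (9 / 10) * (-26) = -15122141 / 144250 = -104.83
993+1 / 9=8938 / 9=993.11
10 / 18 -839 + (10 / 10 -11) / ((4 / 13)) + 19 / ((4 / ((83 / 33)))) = -340163 / 396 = -859.00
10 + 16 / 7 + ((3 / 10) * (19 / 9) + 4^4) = 56473 / 210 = 268.92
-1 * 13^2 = -169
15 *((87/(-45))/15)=-29/15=-1.93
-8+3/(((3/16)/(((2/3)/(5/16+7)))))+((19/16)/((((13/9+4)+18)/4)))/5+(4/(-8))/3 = -9875969/1481220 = -6.67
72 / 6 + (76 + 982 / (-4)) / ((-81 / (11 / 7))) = 5779 / 378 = 15.29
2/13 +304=3954/13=304.15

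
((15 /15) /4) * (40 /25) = 2 /5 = 0.40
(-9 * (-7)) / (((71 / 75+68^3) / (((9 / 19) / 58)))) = 42525 / 25987883042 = 0.00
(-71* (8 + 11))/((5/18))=-24282/5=-4856.40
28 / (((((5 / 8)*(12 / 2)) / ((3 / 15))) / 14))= 1568 / 75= 20.91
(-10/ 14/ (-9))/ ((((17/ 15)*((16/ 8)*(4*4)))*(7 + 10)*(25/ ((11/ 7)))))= 11/ 1359456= 0.00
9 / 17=0.53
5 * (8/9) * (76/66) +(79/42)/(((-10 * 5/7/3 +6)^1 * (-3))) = 4.94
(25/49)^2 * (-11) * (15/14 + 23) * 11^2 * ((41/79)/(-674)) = 34106875/5311012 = 6.42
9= 9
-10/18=-5/9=-0.56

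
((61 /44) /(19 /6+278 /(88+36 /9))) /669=23 /68684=0.00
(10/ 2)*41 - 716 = -511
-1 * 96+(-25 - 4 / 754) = -45619 / 377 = -121.01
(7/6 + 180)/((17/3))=1087/34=31.97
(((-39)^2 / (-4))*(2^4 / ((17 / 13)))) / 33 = -26364 / 187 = -140.98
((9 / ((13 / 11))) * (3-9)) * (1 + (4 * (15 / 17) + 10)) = -11286 / 17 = -663.88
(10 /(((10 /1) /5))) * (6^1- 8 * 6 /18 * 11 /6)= 50 /9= 5.56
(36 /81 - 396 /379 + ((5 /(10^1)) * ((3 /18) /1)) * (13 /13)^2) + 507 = 6910453 /13644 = 506.48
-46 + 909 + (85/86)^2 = 6389973/7396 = 863.98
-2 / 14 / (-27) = 1 / 189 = 0.01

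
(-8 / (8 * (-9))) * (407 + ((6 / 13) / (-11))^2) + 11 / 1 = 10347230 / 184041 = 56.22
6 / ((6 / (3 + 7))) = 10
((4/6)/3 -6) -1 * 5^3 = -1177/9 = -130.78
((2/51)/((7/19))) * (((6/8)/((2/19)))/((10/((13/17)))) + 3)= 30533/80920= 0.38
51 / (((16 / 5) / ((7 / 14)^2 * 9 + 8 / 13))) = 37995 / 832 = 45.67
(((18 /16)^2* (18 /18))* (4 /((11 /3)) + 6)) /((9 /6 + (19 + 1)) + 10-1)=3159 /10736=0.29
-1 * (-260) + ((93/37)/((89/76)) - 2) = 856662/3293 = 260.15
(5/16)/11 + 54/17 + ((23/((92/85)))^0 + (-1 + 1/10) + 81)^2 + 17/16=123073627/18700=6581.48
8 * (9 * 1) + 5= 77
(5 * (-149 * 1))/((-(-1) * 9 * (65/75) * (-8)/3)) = 35.82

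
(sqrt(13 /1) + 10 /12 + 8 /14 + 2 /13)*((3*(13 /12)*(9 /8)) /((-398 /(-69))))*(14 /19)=176157 /241984 + 56511*sqrt(13) /120992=2.41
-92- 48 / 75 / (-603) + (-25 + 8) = -1643159 / 15075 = -109.00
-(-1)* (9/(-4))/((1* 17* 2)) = -0.07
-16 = -16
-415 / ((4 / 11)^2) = -50215 / 16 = -3138.44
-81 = -81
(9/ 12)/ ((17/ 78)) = 117/ 34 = 3.44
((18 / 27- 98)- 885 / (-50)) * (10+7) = -40613 / 30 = -1353.77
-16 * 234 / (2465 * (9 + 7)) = -0.09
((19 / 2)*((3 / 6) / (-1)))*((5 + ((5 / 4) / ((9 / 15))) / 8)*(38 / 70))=-36461 / 2688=-13.56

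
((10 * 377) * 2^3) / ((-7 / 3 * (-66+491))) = -18096 / 595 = -30.41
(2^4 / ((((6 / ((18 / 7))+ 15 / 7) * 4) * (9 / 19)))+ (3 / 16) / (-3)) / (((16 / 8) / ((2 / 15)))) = 823 / 6768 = 0.12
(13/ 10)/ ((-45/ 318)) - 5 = -14.19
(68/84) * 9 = 51/7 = 7.29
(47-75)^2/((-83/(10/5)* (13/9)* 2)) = -7056/1079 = -6.54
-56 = -56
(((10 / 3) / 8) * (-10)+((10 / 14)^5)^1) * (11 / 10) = -883135 / 201684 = -4.38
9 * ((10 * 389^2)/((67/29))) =394947810/67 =5894743.43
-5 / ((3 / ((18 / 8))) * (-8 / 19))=285 / 32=8.91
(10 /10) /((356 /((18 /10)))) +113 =201149 /1780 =113.01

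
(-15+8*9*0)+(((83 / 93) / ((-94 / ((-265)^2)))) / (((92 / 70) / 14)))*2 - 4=-1429935502 / 100533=-14223.54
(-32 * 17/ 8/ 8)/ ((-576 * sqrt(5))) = 17 * sqrt(5)/ 5760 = 0.01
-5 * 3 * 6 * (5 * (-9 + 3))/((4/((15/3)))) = 3375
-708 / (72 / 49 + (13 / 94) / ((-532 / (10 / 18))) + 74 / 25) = -55763920800 / 348858721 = -159.85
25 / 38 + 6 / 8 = 107 / 76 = 1.41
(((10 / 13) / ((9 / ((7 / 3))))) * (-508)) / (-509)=35560 / 178659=0.20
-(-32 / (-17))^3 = -6.67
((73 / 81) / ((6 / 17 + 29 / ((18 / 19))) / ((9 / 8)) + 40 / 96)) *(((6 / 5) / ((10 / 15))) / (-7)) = -44676 / 5386325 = -0.01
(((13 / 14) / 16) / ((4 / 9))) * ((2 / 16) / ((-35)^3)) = -117 / 307328000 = -0.00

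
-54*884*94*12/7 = -53846208/7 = -7692315.43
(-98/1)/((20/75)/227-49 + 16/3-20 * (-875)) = -333690/59438819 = -0.01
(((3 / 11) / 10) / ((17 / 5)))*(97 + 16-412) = -897 / 374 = -2.40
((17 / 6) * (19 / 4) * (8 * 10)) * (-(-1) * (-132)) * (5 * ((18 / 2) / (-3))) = 2131800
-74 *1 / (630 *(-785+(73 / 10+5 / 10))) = 37 / 244818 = 0.00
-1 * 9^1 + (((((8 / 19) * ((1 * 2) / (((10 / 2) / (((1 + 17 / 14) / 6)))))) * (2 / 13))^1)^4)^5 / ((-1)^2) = -170595494088145622253945745616950096591700592628149507224156686236879655063294232951407049 / 18955054898682846917105082846327788510189040794432974883321790044391577797031402587890625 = -9.00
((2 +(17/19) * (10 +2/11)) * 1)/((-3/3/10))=-23220/209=-111.10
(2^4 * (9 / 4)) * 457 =16452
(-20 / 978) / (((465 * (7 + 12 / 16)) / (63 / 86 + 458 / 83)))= -178468 / 5031529803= -0.00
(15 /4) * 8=30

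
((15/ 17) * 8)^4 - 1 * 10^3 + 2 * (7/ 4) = 248262647/ 167042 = 1486.23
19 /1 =19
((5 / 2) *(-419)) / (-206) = 2095 / 412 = 5.08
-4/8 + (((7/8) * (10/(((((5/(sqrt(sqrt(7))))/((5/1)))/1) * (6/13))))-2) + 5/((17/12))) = 35/34 + 455 * 7^(1/4)/24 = 31.87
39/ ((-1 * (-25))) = 39/ 25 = 1.56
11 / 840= 0.01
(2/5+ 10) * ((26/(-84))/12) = -169/630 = -0.27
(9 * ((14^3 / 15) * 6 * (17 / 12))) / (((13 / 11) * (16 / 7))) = 1346961 / 260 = 5180.62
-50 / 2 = -25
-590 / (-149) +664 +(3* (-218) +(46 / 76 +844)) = 4861195 / 5662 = 858.56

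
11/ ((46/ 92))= 22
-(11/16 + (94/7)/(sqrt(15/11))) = -94* sqrt(165)/105 - 11/16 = -12.19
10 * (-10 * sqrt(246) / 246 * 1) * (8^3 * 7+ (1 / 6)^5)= -696729625 * sqrt(246) / 478224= -22850.75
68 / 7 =9.71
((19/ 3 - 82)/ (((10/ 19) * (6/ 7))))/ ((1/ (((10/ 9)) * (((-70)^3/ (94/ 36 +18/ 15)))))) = 16772777.78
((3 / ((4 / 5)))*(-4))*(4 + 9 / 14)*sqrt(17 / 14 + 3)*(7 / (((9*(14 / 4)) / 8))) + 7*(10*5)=350 - 1300*sqrt(826) / 147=95.83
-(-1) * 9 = 9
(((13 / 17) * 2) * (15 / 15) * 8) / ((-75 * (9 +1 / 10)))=-32 / 1785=-0.02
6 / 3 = 2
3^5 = 243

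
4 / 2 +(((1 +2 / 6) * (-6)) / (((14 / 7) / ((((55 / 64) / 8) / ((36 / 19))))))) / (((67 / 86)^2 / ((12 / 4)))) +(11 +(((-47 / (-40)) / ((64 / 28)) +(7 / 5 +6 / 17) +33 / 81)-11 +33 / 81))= 522319949 / 131868864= 3.96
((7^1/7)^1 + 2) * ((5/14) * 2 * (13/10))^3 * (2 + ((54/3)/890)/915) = 255592389/53204200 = 4.80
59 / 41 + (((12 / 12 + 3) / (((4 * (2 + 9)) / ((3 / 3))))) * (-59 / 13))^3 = 164107674 / 119892487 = 1.37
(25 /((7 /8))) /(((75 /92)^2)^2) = 64.69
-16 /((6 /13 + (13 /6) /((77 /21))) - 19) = 4576 /5133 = 0.89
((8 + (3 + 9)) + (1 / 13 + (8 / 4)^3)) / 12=365 / 156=2.34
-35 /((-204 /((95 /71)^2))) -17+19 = 2372603 /1028364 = 2.31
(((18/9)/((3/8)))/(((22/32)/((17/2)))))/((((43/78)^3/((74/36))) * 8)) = 88442432/874577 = 101.13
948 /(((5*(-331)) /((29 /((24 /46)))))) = -31.84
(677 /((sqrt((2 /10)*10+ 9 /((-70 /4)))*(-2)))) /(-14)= 677*sqrt(455) /728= 19.84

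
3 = 3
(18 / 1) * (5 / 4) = 22.50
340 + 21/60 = 6807/20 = 340.35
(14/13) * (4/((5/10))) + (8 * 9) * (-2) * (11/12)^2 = -1461/13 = -112.38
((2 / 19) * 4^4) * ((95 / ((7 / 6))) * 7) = 15360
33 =33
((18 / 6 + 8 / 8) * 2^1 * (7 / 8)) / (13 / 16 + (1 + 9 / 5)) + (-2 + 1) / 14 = 7551 / 4046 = 1.87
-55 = -55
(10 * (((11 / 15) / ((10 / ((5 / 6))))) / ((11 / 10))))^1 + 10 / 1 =95 / 9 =10.56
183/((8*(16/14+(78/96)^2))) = 13664/1077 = 12.69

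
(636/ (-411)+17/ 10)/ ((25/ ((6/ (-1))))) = -627/ 17125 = -0.04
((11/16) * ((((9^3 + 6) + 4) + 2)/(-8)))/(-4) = 8151/512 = 15.92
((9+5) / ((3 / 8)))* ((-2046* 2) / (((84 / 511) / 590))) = -1644929440 / 3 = -548309813.33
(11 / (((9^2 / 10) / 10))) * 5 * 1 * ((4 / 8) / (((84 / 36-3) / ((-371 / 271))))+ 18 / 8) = 1628000 / 7317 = 222.50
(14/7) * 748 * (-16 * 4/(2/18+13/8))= -6893568/125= -55148.54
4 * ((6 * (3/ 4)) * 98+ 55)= 1984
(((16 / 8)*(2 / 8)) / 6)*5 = 5 / 12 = 0.42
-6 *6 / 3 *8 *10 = -960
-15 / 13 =-1.15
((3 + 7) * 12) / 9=13.33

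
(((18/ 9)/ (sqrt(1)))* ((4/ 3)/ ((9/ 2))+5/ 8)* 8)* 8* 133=423472/ 27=15684.15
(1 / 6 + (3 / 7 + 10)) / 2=5.30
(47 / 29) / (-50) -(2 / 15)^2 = -131 / 2610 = -0.05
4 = 4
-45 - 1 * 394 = -439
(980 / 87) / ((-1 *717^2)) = -980 / 44725743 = -0.00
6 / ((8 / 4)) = 3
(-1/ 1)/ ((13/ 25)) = -25/ 13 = -1.92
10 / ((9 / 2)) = 20 / 9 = 2.22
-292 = -292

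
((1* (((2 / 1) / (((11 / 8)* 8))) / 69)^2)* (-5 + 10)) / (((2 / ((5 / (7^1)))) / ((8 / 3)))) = 400 / 12097701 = 0.00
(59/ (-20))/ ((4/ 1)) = -59/ 80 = -0.74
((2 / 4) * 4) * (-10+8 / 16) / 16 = -19 / 16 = -1.19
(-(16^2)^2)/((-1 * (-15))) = -65536/15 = -4369.07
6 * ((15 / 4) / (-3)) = -15 / 2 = -7.50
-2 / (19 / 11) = -22 / 19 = -1.16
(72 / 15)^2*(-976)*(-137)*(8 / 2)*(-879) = -270795681792 / 25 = -10831827271.68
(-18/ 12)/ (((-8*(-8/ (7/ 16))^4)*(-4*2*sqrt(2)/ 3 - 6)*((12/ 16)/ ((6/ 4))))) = -3969/ 4294967296 +441*sqrt(2)/ 1073741824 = -0.00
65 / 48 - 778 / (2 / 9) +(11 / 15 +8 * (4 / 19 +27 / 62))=-164625237 / 47120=-3493.74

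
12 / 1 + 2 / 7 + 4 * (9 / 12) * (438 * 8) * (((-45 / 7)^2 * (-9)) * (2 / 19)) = -383150962 / 931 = -411547.76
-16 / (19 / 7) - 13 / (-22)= -2217 / 418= -5.30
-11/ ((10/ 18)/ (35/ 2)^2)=-6063.75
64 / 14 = 32 / 7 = 4.57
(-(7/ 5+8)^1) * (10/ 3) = -94/ 3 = -31.33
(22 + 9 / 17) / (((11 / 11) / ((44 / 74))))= 8426 / 629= 13.40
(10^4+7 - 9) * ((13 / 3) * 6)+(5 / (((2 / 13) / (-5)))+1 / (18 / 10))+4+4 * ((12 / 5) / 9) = 23381201 / 90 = 259791.12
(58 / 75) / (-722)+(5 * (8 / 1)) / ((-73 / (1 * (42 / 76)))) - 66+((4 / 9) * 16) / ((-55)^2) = -47568725429 / 717460425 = -66.30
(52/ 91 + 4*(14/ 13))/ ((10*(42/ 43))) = 1591/ 3185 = 0.50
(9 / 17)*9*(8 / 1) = 648 / 17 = 38.12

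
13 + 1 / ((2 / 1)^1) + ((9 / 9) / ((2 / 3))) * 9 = 27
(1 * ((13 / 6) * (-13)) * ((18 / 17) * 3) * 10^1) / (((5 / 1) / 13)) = -39546 / 17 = -2326.24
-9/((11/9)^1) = -81/11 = -7.36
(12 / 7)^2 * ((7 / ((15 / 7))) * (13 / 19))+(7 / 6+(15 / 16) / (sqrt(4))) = 8.20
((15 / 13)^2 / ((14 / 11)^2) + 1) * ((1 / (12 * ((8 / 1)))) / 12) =60349 / 38158848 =0.00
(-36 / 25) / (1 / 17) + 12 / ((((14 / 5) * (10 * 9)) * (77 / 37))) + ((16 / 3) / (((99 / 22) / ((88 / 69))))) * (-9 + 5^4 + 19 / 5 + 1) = 22942658821 / 25103925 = 913.91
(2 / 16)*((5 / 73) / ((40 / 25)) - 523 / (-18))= 152941 / 42048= 3.64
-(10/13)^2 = -100/169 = -0.59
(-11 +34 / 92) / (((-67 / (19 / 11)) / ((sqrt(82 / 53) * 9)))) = 83619 * sqrt(4346) / 1796806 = 3.07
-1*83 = -83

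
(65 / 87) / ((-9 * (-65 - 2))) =0.00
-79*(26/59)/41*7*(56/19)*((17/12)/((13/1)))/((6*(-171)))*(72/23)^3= 606477312/10624942253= 0.06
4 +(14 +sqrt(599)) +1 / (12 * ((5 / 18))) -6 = 36.77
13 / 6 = 2.17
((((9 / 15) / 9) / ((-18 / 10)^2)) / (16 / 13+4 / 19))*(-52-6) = -0.83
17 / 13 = 1.31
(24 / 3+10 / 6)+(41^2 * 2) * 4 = 40373 / 3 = 13457.67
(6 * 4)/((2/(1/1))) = 12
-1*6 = -6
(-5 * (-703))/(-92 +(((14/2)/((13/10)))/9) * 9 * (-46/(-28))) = -45695/1081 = -42.27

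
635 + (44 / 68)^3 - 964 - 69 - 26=-2081781 / 4913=-423.73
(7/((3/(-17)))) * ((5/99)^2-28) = 32653957/29403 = 1110.57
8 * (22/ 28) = 44/ 7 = 6.29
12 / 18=2 / 3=0.67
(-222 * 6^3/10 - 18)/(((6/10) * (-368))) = 4011/184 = 21.80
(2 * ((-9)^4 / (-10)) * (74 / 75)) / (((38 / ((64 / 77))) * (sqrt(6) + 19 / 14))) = 10357632 / 1120625 -145006848 * sqrt(6) / 21291875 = -7.44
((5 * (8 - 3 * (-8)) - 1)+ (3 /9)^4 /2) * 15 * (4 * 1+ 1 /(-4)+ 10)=32795.02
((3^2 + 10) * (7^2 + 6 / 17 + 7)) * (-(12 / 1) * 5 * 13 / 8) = -104393.82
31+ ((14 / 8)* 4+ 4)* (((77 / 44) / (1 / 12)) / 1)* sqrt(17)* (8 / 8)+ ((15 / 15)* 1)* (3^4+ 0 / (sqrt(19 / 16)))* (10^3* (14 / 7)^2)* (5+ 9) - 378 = 231* sqrt(17)+ 4535653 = 4536605.44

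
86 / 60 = 43 / 30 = 1.43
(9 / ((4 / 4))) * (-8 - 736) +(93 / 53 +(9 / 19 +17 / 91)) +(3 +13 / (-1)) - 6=-614846221 / 91637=-6709.58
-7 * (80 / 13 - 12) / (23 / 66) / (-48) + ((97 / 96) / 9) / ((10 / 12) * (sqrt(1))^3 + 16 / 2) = -5553805 / 2281968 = -2.43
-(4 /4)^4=-1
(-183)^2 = 33489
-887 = -887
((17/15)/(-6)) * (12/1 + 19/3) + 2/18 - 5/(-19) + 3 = -91/1026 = -0.09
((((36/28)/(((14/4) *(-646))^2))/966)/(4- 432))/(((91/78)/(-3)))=27/17261035659532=0.00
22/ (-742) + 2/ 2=360/ 371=0.97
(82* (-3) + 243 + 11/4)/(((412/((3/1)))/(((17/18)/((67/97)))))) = -1649/662496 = -0.00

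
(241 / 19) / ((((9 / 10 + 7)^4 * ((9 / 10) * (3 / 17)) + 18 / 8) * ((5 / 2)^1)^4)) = 10488320 / 20054066553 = 0.00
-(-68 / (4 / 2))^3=39304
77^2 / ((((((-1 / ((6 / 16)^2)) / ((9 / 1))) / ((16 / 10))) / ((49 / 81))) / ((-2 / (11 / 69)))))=91117.95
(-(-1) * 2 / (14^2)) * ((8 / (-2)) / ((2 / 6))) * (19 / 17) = -114 / 833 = -0.14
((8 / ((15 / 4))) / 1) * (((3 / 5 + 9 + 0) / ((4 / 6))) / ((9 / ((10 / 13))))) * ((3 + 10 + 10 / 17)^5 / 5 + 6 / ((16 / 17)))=243282.30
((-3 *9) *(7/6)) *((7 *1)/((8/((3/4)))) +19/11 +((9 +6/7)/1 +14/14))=-293625/704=-417.08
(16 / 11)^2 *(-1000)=-256000 / 121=-2115.70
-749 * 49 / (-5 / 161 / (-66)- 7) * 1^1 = 389984826 / 74377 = 5243.35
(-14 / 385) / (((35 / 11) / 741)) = -1482 / 175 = -8.47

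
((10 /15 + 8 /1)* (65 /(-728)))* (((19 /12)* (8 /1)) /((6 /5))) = -6175 /756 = -8.17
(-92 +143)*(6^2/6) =306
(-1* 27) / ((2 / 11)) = -297 / 2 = -148.50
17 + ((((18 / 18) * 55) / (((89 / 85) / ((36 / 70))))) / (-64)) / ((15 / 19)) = 328253 / 19936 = 16.47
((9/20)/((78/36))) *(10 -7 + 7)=27/13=2.08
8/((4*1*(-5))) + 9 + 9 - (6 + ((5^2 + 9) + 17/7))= -869/35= -24.83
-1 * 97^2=-9409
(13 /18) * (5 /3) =65 /54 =1.20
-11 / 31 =-0.35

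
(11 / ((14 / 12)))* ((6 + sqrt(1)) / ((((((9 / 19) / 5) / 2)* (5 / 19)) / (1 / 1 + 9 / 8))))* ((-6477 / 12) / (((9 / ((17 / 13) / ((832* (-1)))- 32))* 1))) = 50447475540077 / 2336256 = 21593299.51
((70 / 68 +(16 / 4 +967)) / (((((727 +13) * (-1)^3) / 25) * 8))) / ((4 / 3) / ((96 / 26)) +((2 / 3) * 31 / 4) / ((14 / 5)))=-10410435 / 5595584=-1.86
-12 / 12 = -1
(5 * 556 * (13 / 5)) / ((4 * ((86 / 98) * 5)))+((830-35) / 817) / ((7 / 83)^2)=109817308 / 200165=548.63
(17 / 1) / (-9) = -17 / 9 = -1.89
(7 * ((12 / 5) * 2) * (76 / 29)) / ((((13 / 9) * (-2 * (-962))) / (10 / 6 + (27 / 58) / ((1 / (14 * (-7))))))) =-36618624 / 26293865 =-1.39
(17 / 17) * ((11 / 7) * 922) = 1448.86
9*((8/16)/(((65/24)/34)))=3672/65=56.49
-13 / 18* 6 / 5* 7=-91 / 15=-6.07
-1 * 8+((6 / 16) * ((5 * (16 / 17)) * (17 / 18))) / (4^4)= -6139 / 768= -7.99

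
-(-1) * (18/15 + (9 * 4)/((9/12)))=246/5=49.20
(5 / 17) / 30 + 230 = 23461 / 102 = 230.01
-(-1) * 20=20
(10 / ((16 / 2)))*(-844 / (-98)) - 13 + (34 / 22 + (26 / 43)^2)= -645079 / 1993222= -0.32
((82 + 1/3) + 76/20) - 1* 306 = -3298/15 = -219.87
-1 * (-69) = 69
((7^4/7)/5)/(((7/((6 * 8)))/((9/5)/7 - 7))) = -79296/25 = -3171.84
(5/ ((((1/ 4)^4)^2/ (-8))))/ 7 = -2621440/ 7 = -374491.43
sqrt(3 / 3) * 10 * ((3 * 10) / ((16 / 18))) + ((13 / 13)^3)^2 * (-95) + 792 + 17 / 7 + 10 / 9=130793 / 126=1038.04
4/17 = 0.24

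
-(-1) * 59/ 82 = 59/ 82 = 0.72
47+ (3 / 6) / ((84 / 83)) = 7979 / 168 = 47.49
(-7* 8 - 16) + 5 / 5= -71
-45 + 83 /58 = -43.57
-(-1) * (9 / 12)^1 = 0.75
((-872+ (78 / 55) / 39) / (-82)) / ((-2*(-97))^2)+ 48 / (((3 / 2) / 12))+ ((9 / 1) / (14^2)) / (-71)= 56689842659883 / 147629938610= 384.00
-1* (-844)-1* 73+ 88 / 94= 36281 / 47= 771.94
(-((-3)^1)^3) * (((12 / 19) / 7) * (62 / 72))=279 / 133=2.10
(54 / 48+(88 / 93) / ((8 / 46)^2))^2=581436769 / 553536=1050.40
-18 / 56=-9 / 28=-0.32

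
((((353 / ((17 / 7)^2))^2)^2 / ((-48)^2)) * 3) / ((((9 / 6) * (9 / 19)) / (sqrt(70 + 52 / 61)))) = 1700735365460041939 * sqrt(263642) / 4411803842045568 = 197937.39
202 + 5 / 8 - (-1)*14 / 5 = 8217 / 40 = 205.42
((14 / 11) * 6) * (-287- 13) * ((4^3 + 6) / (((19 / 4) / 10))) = -70560000 / 209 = -337607.66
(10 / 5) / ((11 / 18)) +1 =47 / 11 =4.27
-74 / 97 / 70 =-37 / 3395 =-0.01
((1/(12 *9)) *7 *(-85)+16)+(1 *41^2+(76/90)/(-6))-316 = 27507/20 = 1375.35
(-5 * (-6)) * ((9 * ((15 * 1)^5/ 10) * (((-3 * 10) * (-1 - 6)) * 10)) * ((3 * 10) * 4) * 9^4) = 33899292787500000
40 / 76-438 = -8312 / 19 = -437.47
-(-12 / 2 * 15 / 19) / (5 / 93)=1674 / 19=88.11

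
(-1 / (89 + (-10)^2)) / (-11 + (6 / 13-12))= 13 / 55377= 0.00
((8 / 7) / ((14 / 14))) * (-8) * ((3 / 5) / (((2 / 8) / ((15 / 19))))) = -17.32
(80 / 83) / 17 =80 / 1411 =0.06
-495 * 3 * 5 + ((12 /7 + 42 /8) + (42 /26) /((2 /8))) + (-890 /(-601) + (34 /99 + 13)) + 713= -144754221935 /21657636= -6683.75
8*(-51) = -408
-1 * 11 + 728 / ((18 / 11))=3905 / 9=433.89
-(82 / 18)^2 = -1681 / 81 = -20.75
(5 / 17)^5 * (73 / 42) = 228125 / 59633994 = 0.00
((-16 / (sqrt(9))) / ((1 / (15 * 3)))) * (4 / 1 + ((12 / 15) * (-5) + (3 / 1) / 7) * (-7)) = -6960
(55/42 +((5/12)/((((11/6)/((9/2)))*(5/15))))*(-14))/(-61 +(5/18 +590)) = -57720/733579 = -0.08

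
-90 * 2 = -180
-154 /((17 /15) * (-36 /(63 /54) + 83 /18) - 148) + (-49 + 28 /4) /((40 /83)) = -579720477 /6718780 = -86.28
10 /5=2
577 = 577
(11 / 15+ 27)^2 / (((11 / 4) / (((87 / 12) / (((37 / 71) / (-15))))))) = -356322304 / 6105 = -58365.65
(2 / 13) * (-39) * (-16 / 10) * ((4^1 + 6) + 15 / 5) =624 / 5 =124.80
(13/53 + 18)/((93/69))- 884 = -1430171/1643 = -870.46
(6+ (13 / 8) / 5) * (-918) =-116127 / 20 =-5806.35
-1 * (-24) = 24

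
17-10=7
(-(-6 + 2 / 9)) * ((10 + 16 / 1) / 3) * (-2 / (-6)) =16.69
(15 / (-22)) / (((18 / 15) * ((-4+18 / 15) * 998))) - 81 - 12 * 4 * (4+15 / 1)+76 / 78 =-23784754277 / 23975952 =-992.03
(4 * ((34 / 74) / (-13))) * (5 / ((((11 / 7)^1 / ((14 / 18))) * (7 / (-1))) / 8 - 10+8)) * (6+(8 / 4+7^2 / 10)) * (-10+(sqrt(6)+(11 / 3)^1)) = -1555568 / 101491+245616 * sqrt(6) / 101491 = -9.40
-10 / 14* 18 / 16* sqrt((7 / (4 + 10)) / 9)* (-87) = 1305* sqrt(2) / 112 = 16.48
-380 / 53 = -7.17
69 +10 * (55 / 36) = 1517 / 18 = 84.28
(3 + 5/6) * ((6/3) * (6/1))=46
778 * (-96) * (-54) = 4033152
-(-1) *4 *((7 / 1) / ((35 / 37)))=148 / 5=29.60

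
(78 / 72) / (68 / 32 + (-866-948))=-2 / 3345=-0.00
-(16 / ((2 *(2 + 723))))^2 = -64 / 525625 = -0.00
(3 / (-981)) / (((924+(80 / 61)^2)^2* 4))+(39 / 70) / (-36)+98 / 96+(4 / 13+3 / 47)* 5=950193461052934449059 / 331891096338156089280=2.86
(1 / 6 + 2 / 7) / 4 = 19 / 168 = 0.11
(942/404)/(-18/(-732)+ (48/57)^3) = 197065929/52549189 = 3.75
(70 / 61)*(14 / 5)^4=537824 / 7625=70.53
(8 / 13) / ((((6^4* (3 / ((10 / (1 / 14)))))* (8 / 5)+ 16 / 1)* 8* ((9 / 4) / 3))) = 175 / 103116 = 0.00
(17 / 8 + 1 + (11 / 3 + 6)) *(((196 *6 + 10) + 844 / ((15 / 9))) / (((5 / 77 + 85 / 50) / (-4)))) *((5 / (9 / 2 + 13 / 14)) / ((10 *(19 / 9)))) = -700116263 / 327066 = -2140.60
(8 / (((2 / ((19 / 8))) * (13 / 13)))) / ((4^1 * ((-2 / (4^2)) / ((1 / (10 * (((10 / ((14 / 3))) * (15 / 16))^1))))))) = -1064 / 1125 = -0.95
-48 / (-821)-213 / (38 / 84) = -7343754 / 15599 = -470.78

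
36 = 36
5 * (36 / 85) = 36 / 17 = 2.12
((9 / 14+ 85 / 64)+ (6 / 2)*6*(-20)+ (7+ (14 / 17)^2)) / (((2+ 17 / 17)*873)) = -1680023 / 12558784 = -0.13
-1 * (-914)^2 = -835396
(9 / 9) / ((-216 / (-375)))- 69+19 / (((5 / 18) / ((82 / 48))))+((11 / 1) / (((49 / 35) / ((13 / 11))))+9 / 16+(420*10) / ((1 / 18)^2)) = 6858731549 / 5040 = 1360859.43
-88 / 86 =-44 / 43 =-1.02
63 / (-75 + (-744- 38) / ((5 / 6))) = -0.06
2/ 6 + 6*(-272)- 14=-4937/ 3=-1645.67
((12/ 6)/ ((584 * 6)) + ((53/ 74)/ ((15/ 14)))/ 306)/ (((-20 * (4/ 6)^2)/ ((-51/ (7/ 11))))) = 1503007/ 60502400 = 0.02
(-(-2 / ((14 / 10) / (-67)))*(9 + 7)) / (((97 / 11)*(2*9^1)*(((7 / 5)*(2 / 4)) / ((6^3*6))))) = -84902400 / 4753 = -17862.91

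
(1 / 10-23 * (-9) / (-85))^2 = 157609 / 28900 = 5.45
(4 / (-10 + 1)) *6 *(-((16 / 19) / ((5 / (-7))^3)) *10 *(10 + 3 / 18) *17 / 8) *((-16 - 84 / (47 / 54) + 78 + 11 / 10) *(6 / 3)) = 89366652368 / 1004625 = 88955.23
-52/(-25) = 52/25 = 2.08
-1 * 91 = -91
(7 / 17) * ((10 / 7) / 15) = 2 / 51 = 0.04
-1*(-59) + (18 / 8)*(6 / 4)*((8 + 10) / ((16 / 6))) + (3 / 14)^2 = 128305 / 1568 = 81.83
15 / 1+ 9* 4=51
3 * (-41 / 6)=-20.50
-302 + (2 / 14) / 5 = -10569 / 35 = -301.97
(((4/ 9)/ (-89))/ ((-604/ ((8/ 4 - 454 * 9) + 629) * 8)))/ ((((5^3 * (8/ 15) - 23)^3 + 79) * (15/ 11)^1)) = -7601/ 241926082688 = -0.00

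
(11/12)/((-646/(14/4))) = -77/15504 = -0.00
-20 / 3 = -6.67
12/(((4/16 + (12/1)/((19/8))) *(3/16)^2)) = 77824/1209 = 64.37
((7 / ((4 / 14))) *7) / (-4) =-343 / 8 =-42.88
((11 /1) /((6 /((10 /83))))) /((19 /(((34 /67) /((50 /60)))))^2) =152592 /672519535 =0.00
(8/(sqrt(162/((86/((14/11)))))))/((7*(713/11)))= 44*sqrt(6622)/314433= 0.01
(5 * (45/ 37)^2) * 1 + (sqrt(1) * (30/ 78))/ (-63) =8285530/ 1121211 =7.39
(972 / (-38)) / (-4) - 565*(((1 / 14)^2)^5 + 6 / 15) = -1206915047898095 / 5495838444544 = -219.61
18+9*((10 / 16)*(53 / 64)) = 11601 / 512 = 22.66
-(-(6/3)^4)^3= 4096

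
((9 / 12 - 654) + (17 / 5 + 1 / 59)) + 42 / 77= -8427753 / 12980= -649.29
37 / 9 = 4.11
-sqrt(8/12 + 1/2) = -sqrt(42)/6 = -1.08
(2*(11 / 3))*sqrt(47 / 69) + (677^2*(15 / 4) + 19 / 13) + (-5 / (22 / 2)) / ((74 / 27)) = 22*sqrt(3243) / 207 + 36375308507 / 21164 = 1718741.10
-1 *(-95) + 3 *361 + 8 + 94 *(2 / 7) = 1212.86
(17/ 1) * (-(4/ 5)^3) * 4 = -4352/ 125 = -34.82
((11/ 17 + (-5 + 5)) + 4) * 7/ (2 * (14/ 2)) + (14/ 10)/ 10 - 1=622/ 425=1.46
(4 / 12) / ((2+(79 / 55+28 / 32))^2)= 193600 / 10795827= 0.02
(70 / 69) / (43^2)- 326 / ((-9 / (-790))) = -10952403370 / 382743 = -28615.56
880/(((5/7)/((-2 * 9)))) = -22176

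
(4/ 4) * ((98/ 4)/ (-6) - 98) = -1225/ 12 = -102.08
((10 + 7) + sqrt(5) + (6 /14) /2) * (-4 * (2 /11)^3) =-3856 /9317 - 32 * sqrt(5) /1331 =-0.47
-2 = -2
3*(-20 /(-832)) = 15 /208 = 0.07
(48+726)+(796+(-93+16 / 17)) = 25125 / 17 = 1477.94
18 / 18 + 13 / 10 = 23 / 10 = 2.30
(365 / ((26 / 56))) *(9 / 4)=22995 / 13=1768.85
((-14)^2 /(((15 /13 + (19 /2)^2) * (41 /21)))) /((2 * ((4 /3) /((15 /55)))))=4914 /43747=0.11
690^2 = 476100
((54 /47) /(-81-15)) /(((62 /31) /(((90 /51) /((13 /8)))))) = -135 /20774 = -0.01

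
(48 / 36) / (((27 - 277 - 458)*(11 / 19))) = -19 / 5841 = -0.00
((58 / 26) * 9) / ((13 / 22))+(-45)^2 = 347967 / 169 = 2058.98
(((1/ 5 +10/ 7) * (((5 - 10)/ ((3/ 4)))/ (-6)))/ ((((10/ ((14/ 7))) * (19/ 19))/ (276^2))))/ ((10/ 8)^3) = 61753344/ 4375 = 14115.05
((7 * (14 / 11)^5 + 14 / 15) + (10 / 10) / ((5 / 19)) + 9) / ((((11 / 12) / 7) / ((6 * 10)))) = 30121736736 / 1771561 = 17002.94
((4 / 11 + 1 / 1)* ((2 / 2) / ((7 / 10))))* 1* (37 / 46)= 2775 / 1771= 1.57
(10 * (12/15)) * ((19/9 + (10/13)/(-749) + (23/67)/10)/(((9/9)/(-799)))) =-13707.08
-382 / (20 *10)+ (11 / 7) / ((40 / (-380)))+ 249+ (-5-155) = 50513 / 700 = 72.16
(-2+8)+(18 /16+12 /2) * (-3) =-123 /8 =-15.38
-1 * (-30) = 30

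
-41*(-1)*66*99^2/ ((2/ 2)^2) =26521506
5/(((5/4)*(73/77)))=308/73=4.22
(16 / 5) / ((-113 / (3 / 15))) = -0.01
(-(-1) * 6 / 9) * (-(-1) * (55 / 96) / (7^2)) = 55 / 7056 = 0.01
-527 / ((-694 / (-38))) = -10013 / 347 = -28.86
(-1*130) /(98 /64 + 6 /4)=-4160 /97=-42.89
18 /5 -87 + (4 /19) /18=-71297 /855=-83.39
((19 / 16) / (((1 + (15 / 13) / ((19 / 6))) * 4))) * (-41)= -192413 / 21568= -8.92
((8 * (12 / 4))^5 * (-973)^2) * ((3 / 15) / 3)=2512815685632 / 5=502563137126.40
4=4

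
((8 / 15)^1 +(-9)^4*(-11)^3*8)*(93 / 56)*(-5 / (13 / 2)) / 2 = 4060701284 / 91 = 44623091.03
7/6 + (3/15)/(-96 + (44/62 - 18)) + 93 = 4960607/52680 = 94.16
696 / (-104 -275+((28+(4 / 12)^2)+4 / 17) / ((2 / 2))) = -1836 / 925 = -1.98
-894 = -894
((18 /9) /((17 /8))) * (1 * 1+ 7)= 128 /17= 7.53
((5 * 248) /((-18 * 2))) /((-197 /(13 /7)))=4030 /12411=0.32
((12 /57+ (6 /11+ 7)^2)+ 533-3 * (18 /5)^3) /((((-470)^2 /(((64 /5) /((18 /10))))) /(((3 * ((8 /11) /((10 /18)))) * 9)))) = 0.51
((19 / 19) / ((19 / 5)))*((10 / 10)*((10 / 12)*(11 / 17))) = 275 / 1938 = 0.14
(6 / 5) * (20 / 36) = 2 / 3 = 0.67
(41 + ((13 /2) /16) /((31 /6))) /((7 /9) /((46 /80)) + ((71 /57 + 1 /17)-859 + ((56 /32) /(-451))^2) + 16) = -277091733067875 /5668447885205773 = -0.05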